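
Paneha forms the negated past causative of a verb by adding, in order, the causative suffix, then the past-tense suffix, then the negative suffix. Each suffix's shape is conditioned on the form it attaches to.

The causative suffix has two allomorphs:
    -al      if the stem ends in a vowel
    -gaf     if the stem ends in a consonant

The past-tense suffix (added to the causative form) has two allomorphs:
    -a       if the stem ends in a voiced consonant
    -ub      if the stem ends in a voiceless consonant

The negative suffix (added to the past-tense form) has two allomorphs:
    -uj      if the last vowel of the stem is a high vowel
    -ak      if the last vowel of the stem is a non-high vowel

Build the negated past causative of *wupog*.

wupoggafubuj

*wupog* — final sound /g/ (a consonant) → -gaf → *wupoggaf*.
The final consonant of the causative form *wupoggaf* is /f/, which is voiceless, so the past-tense suffix is -ub, giving *wupoggafub*.
Since the last vowel of the past-tense form *wupoggafub* is /u/ (a high vowel), it takes -uj, giving *wupoggafubuj*.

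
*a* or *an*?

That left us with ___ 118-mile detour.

The indefinite article is chosen by the initial *sound* of the following word, not its spelling.
The number *118* is spoken "one hundred …", beginning with /wʌn/ — a consonant sound.
So the article is *a*: That left us with a 118-mile detour.

a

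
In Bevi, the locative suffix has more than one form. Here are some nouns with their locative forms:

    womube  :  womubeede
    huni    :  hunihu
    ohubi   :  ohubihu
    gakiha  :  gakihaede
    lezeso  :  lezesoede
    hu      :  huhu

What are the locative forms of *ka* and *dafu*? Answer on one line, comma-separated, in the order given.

kaede, dafuhu

Looking at the last vowel of each stem: -hu when the last vowel of the stem is a high vowel (*huni*, *ohubi*, *hu*); -ede when the last vowel of the stem is a non-high vowel (*womube*, *gakiha*, *lezeso*).
*ka*: last vowel = /a/, a non-high vowel → -ede → *kaede*.
*dafu*: last vowel = /u/, a high vowel → -hu → *dafuhu*.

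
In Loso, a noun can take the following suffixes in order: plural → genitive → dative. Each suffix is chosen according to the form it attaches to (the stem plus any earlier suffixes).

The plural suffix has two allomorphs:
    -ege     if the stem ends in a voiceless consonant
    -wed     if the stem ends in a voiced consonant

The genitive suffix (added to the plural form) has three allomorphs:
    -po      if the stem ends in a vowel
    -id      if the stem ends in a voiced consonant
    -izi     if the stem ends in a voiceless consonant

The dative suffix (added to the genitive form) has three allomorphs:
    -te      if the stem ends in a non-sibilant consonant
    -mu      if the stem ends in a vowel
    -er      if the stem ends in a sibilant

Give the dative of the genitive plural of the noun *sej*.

sejwedidte

*sej*: final consonant = /j/, voiced → -wed → *sejwed*.
The plural form *sejwed* — final sound /d/ (a voiced consonant) → -id → *sejwedid*.
The final sound of the genitive form *sejwedid* is /d/, which is a non-sibilant consonant, so the dative suffix is -te, giving *sejwedidte*.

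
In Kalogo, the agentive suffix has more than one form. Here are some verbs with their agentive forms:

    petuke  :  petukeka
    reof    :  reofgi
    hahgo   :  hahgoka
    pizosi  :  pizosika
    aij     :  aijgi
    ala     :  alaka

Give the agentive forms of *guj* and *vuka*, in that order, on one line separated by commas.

gujgi, vukaka

The alternation tracks the final sound of the stem — -gi when the stem ends in a consonant (*reof*, *aij*); -ka when the stem ends in a vowel (*petuke*, *hahgo*, *pizosi*, *ala*).
*guj* — final sound /j/ (a consonant) → -gi → *gujgi*.
Since the final sound of *vuka* is /a/ (a vowel), it takes -ka, giving *vukaka*.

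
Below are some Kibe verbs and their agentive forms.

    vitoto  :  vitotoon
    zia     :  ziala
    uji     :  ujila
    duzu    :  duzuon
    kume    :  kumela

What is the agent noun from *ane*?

The pattern is rounding harmony: -on when the last vowel of the stem is a rounded vowel (*vitoto*, *duzu*); -la when the last vowel of the stem is an unrounded vowel (*zia*, *uji*, *kume*).
The last vowel of *ane* is /e/, which is an unrounded vowel, so the suffix is -la, giving *anela*.

anela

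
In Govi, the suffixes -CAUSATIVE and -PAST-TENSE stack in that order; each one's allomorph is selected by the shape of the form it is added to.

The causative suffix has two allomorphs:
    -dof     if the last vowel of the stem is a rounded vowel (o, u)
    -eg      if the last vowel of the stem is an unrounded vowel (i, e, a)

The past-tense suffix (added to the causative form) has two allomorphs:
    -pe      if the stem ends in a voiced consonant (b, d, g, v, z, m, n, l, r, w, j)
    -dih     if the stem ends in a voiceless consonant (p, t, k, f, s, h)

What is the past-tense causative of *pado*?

padodofdih

*pado*: last vowel = /o/, a rounded vowel → -dof → *padodof*.
The causative form *padodof* — final consonant /f/ (voiceless) → -dih → *padodofdih*.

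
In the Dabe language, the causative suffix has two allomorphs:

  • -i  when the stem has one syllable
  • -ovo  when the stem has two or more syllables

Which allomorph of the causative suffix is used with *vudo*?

-ovo

*vudo* (2 syllables) → -ovo.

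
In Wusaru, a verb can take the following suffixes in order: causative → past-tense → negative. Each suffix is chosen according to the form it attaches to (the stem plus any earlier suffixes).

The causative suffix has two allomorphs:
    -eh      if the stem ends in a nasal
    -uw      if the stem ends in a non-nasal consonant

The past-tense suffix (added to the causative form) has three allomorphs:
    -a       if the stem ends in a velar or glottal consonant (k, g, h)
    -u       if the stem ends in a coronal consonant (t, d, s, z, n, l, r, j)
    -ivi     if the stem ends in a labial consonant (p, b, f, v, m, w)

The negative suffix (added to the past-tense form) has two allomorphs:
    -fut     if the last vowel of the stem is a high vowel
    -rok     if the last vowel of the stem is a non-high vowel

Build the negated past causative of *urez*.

The final consonant of *urez* is /z/, which is non-nasal, so the causative suffix is -uw, giving *urezuw*.
The final consonant of the causative form *urezuw* is /w/, which is labial, so the past-tense suffix is -ivi, giving *urezuwivi*.
Since the last vowel of the past-tense form *urezuwivi* is /i/ (a high vowel), it takes -fut, giving *urezuwivifut*.

urezuwivifut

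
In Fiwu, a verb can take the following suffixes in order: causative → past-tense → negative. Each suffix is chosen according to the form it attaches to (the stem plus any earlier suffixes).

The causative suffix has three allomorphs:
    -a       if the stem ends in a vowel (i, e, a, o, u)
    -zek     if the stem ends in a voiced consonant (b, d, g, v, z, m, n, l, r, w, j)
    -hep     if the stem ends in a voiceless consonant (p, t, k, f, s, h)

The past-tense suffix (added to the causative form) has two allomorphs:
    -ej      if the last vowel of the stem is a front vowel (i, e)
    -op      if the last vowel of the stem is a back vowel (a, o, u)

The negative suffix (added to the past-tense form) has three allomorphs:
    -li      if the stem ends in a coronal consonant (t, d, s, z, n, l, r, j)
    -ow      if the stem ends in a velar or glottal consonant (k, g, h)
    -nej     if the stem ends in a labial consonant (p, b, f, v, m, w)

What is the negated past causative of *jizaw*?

jizawzekejli

*jizaw* — final sound /w/ (a voiced consonant) → -zek → *jizawzek*.
The causative form *jizawzek*: last vowel = /e/, a front vowel → -ej → *jizawzekej*.
The past-tense form *jizawzekej*: final consonant = /j/, coronal → -li → *jizawzekejli*.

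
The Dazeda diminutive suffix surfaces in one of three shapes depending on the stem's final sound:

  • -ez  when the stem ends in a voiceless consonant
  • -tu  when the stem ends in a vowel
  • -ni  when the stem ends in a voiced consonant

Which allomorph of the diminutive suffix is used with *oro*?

Since the final sound of *oro* is /o/ (a vowel), it takes -tu.

-tu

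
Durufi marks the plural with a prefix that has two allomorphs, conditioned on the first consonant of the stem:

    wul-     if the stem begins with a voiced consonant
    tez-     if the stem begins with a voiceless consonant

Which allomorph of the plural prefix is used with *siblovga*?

*siblovga*: first consonant = /s/, voiceless → tez-.

tez-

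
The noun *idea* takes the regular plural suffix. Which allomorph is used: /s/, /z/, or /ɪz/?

The stem *idea* ends in a voiced non-sibilant sound.
The plural suffix surfaces as /ɪz/ after sibilants, /s/ after other voiceless consonants, and /z/ after other voiced sounds.
So the plural -s on *idea* is pronounced /z/.

/z/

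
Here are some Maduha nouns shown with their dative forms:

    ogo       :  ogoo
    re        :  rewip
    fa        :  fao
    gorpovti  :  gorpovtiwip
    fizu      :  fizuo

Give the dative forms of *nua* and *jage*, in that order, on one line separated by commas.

nuao, jagewip

The alternation tracks the last vowel of the stem — -wip when the last vowel of the stem is a front vowel (*re*, *gorpovti*); -o when the last vowel of the stem is a back vowel (*ogo*, *fa*, *fizu*).
*nua*: last vowel = /a/, a back vowel → -o → *nuao*.
Since the last vowel of *jage* is /e/ (a front vowel), it takes -wip, giving *jagewip*.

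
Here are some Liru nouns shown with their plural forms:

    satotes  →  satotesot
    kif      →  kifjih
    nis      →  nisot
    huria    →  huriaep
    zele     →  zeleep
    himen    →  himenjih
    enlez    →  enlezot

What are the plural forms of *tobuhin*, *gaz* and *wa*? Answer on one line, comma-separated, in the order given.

Looking at the final sound of each stem: -ot when the stem ends in a sibilant (*satotes*, *nis*, *enlez*); -jih when the stem ends in a non-sibilant consonant (*kif*, *himen*); -ep when the stem ends in a vowel (*huria*, *zele*).
*tobuhin*: final sound = /n/, a non-sibilant consonant → -jih → *tobuhinjih*.
The final sound of *gaz* is /z/, which is a sibilant, so the suffix is -ot, giving *gazot*.
*wa* — final sound /a/ (a vowel) → -ep → *waep*.

tobuhinjih, gazot, waep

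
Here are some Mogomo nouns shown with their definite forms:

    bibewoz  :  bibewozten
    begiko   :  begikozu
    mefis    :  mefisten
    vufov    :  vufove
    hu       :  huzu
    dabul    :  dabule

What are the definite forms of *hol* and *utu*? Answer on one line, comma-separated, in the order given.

Looking at the final sound of each stem: -ten when the stem ends in a sibilant (*bibewoz*, *mefis*); -e when the stem ends in a non-sibilant consonant (*vufov*, *dabul*); -zu when the stem ends in a vowel (*begiko*, *hu*).
*hol* — final sound /l/ (a non-sibilant consonant) → -e → *hole*.
The final sound of *utu* is /u/, which is a vowel, so the suffix is -zu, giving *utuzu*.

hole, utuzu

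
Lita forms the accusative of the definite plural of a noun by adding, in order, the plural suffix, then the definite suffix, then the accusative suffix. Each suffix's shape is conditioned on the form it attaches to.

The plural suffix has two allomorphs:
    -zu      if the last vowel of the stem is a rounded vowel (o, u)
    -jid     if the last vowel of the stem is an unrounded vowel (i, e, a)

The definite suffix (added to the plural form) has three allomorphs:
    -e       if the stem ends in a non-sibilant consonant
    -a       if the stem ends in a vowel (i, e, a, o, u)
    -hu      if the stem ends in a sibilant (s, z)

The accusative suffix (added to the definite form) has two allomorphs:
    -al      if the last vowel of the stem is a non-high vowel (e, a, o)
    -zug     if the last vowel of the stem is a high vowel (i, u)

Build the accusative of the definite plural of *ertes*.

ertesjideal

Since the last vowel of *ertes* is /e/ (an unrounded vowel), it takes -jid, giving *ertesjid*.
The plural form *ertesjid*: final sound = /d/, a non-sibilant consonant → -e → *ertesjide*.
The last vowel of the definite form *ertesjide* is /e/, which is a non-high vowel, so the accusative suffix is -al, giving *ertesjideal*.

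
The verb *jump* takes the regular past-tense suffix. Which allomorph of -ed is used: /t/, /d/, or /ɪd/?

The stem *jump* ends in a voiceless consonant other than /t/.
The -ed suffix is realized as /ɪd/ after /t, d/; as /t/ after other voiceless consonants; and as /d/ after other voiced sounds.
So -ed on *jump* is pronounced /t/.

/t/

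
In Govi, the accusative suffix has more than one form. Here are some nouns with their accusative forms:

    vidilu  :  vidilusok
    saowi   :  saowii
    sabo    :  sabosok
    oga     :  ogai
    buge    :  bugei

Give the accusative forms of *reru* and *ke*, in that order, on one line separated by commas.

The suffix is conditioned by the last vowel: -sok when the last vowel of the stem is a rounded vowel (*vidilu*, *sabo*); -i when the last vowel of the stem is an unrounded vowel (*saowi*, *oga*, *buge*).
Since the last vowel of *reru* is /u/ (a rounded vowel), it takes -sok, giving *rerusok*.
The last vowel of *ke* is /e/, which is an unrounded vowel, so the suffix is -i, giving *kei*.

rerusok, kei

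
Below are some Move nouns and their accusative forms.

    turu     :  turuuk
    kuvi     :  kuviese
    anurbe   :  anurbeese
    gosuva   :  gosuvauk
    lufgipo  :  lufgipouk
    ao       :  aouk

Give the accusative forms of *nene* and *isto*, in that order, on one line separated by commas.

neneese, istouk

Looking at the last vowel of each stem: -ese when the last vowel of the stem is a front vowel (*kuvi*, *anurbe*); -uk when the last vowel of the stem is a back vowel (*turu*, *gosuva*, *lufgipo*, *ao*).
*nene*: last vowel = /e/, a front vowel → -ese → *neneese*.
Since the last vowel of *isto* is /o/ (a back vowel), it takes -uk, giving *istouk*.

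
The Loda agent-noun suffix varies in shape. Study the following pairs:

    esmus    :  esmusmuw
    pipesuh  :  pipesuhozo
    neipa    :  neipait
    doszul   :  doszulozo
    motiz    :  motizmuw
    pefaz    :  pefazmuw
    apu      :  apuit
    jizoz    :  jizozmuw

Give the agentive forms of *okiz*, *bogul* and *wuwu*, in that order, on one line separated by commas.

The suffix is conditioned by the final sound: -muw when the stem ends in a sibilant (*esmus*, *motiz*, *pefaz*, *jizoz*); -ozo when the stem ends in a non-sibilant consonant (*pipesuh*, *doszul*); -it when the stem ends in a vowel (*neipa*, *apu*).
*okiz*: final sound = /z/, a sibilant → -muw → *okizmuw*.
Since the final sound of *bogul* is /l/ (a non-sibilant consonant), it takes -ozo, giving *bogulozo*.
*wuwu*: final sound = /u/, a vowel → -it → *wuwuit*.

okizmuw, bogulozo, wuwuit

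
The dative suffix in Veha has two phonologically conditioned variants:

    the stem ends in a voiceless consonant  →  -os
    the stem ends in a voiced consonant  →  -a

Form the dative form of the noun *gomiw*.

*gomiw*: final consonant = /w/, voiced → -a → *gomiwa*.

gomiwa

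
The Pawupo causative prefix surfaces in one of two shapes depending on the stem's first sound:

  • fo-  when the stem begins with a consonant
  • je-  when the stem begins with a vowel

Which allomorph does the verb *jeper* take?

*jeper* — first sound /j/ (a consonant) → fo-.

fo-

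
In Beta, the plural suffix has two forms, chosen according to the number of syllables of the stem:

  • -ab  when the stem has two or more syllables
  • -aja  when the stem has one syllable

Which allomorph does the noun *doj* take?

-aja

With one syllable, *doj* takes -aja.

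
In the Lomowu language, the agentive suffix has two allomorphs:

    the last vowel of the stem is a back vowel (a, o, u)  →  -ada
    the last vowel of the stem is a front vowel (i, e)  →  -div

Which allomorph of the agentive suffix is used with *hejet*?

-div

*hejet* — last vowel /e/ (a front vowel) → -div.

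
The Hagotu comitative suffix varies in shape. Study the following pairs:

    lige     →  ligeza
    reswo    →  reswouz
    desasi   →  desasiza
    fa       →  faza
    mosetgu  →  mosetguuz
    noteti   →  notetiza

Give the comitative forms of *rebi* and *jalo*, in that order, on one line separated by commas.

rebiza, jalouz

The alternation tracks the last vowel of the stem — -uz when the last vowel of the stem is a rounded vowel (*reswo*, *mosetgu*); -za when the last vowel of the stem is an unrounded vowel (*lige*, *desasi*, *fa*, *noteti*).
*rebi* — last vowel /i/ (an unrounded vowel) → -za → *rebiza*.
The last vowel of *jalo* is /o/, which is a rounded vowel, so the suffix is -uz, giving *jalouz*.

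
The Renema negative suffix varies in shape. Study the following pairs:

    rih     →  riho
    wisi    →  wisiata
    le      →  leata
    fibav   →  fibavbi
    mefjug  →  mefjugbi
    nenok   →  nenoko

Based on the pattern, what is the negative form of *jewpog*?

Looking at the final sound of each stem: -o when the stem ends in a voiceless consonant (*rih*, *nenok*); -bi when the stem ends in a voiced consonant (*fibav*, *mefjug*); -ata when the stem ends in a vowel (*wisi*, *le*).
The final sound of *jewpog* is /g/, which is a voiced consonant, so the suffix is -bi, giving *jewpogbi*.

jewpogbi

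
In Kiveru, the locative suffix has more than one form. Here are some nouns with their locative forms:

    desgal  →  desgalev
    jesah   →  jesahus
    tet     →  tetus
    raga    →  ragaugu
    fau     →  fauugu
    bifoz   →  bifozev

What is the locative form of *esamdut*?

Looking at the final sound of each stem: -us when the stem ends in a voiceless consonant (*jesah*, *tet*); -ev when the stem ends in a voiced consonant (*desgal*, *bifoz*); -ugu when the stem ends in a vowel (*raga*, *fau*).
Since the final sound of *esamdut* is /t/ (a voiceless consonant), it takes -us, giving *esamdutus*.

esamdutus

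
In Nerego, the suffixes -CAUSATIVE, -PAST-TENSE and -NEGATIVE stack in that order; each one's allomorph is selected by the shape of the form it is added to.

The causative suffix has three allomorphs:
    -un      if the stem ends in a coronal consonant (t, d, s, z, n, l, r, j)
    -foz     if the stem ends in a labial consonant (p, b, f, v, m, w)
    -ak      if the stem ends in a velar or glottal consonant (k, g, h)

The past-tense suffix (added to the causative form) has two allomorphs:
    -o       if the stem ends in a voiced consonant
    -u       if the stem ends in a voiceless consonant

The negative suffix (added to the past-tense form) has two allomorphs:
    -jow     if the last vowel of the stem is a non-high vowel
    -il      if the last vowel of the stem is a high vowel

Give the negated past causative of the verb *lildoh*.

*lildoh*: final consonant = /h/, velar/glottal → -ak → *lildohak*.
The causative form *lildohak* — final consonant /k/ (voiceless) → -u → *lildohaku*.
Since the last vowel of the past-tense form *lildohaku* is /u/ (a high vowel), it takes -il, giving *lildohakuil*.

lildohakuil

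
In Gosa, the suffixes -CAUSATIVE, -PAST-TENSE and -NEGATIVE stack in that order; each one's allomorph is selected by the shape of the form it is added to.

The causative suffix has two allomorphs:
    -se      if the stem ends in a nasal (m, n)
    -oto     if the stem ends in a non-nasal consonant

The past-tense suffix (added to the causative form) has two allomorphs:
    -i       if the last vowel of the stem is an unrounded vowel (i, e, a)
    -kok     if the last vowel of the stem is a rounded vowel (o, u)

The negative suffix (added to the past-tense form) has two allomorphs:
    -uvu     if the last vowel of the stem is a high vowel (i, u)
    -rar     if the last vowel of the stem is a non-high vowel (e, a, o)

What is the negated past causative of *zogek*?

zogekotokokrar

Since the final consonant of *zogek* is /k/ (non-nasal), it takes -oto, giving *zogekoto*.
The causative form *zogekoto*: last vowel = /o/, a rounded vowel → -kok → *zogekotokok*.
Since the last vowel of the past-tense form *zogekotokok* is /o/ (a non-high vowel), it takes -rar, giving *zogekotokokrar*.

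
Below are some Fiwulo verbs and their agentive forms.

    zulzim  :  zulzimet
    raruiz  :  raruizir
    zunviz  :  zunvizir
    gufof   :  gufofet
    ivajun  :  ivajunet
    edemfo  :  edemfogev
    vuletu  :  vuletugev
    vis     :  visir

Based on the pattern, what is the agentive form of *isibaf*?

The pattern is sibilance of the final sound: -ir when the stem ends in a sibilant (*raruiz*, *zunviz*, *vis*); -et when the stem ends in a non-sibilant consonant (*zulzim*, *gufof*, *ivajun*); -gev when the stem ends in a vowel (*edemfo*, *vuletu*).
The final sound of *isibaf* is /f/, which is a non-sibilant consonant, so the suffix is -et, giving *isibafet*.

isibafet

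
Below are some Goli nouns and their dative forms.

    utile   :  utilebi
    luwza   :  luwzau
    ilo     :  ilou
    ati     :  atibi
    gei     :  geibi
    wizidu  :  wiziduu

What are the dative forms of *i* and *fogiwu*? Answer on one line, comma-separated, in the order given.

ibi, fogiwuu

The alternation tracks the last vowel of the stem — -bi when the last vowel of the stem is a front vowel (*utile*, *ati*, *gei*); -u when the last vowel of the stem is a back vowel (*luwza*, *ilo*, *wizidu*).
Since the last vowel of *i* is /i/ (a front vowel), it takes -bi, giving *ibi*.
Since the last vowel of *fogiwu* is /u/ (a back vowel), it takes -u, giving *fogiwuu*.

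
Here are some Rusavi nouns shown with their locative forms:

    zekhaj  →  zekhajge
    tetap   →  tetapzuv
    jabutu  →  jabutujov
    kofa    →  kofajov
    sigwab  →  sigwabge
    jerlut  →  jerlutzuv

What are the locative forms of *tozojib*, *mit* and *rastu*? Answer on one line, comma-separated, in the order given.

tozojibge, mitzuv, rastujov

The suffix is conditioned by the final sound: -zuv when the stem ends in a voiceless consonant (*tetap*, *jerlut*); -ge when the stem ends in a voiced consonant (*zekhaj*, *sigwab*); -jov when the stem ends in a vowel (*jabutu*, *kofa*).
*tozojib*: final sound = /b/, a voiced consonant → -ge → *tozojibge*.
*mit*: final sound = /t/, a voiceless consonant → -zuv → *mitzuv*.
The final sound of *rastu* is /u/, which is a vowel, so the suffix is -jov, giving *rastujov*.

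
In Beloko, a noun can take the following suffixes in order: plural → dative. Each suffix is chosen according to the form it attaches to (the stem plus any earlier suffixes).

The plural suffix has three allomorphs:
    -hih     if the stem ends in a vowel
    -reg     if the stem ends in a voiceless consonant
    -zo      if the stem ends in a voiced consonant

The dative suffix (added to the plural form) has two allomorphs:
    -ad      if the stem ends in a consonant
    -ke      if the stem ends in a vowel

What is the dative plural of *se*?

*se* — final sound /e/ (a vowel) → -hih → *sehih*.
Since the final sound of the plural form *sehih* is /h/ (a consonant), it takes -ad, giving *sehihad*.

sehihad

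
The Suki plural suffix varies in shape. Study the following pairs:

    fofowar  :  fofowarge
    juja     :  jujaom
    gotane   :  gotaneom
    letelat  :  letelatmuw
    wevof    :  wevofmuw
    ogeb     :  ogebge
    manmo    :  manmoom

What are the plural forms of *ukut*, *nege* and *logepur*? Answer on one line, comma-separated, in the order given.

ukutmuw, negeom, logepurge

The suffix is conditioned by the final sound: -muw when the stem ends in a voiceless consonant (*letelat*, *wevof*); -ge when the stem ends in a voiced consonant (*fofowar*, *ogeb*); -om when the stem ends in a vowel (*juja*, *gotane*, *manmo*).
Since the final sound of *ukut* is /t/ (a voiceless consonant), it takes -muw, giving *ukutmuw*.
*nege*: final sound = /e/, a vowel → -om → *negeom*.
*logepur* — final sound /r/ (a voiced consonant) → -ge → *logepurge*.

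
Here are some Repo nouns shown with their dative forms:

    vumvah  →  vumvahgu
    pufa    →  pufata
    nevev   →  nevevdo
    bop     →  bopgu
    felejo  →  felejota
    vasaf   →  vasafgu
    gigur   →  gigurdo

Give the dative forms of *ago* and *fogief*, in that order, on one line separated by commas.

agota, fogiefgu

The suffix is conditioned by the final sound: -gu when the stem ends in a voiceless consonant (*vumvah*, *bop*, *vasaf*); -do when the stem ends in a voiced consonant (*nevev*, *gigur*); -ta when the stem ends in a vowel (*pufa*, *felejo*).
*ago* — final sound /o/ (a vowel) → -ta → *agota*.
*fogief*: final sound = /f/, a voiceless consonant → -gu → *fogiefgu*.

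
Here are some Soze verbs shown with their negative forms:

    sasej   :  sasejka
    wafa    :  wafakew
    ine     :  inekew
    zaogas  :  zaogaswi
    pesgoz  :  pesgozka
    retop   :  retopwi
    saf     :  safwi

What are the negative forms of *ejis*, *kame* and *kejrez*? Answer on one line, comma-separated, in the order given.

Looking at the final sound of each stem: -wi when the stem ends in a voiceless consonant (*zaogas*, *retop*, *saf*); -ka when the stem ends in a voiced consonant (*sasej*, *pesgoz*); -kew when the stem ends in a vowel (*wafa*, *ine*).
*ejis*: final sound = /s/, a voiceless consonant → -wi → *ejiswi*.
*kame* — final sound /e/ (a vowel) → -kew → *kamekew*.
Since the final sound of *kejrez* is /z/ (a voiced consonant), it takes -ka, giving *kejrezka*.

ejiswi, kamekew, kejrezka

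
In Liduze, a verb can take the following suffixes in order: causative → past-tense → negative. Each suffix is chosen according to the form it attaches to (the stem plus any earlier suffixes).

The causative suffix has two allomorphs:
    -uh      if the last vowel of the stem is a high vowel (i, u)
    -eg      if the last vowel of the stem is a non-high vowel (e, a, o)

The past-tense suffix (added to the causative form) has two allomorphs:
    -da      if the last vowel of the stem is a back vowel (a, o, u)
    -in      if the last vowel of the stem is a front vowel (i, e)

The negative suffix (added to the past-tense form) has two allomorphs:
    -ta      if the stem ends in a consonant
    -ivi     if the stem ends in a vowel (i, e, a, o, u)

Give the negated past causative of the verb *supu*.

supuuhdaivi

*supu*: last vowel = /u/, a high vowel → -uh → *supuuh*.
The causative form *supuuh* — last vowel /u/ (a back vowel) → -da → *supuuhda*.
Since the final sound of the past-tense form *supuuhda* is /a/ (a vowel), it takes -ivi, giving *supuuhdaivi*.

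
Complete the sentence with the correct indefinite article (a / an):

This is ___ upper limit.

an

The indefinite article is chosen by the initial *sound* of the following word, not its spelling.
*upper* begins with the sound /ʌ/ (u pronounced /ʌ/) — a vowel sound.
So the article is *an*: This is an upper limit.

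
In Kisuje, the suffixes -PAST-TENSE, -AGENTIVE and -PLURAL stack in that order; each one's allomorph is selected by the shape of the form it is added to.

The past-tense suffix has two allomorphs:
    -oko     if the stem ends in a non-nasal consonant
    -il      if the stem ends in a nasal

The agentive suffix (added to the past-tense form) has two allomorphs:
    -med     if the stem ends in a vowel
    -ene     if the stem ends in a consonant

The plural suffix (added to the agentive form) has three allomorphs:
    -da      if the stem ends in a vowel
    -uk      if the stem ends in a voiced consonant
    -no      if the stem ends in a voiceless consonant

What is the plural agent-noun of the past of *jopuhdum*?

jopuhdumileneda

Since the final consonant of *jopuhdum* is /m/ (a nasal), it takes -il, giving *jopuhdumil*.
Since the final sound of the past-tense form *jopuhdumil* is /l/ (a consonant), it takes -ene, giving *jopuhdumilene*.
The agentive form *jopuhdumilene*: final sound = /e/, a vowel → -da → *jopuhdumileneda*.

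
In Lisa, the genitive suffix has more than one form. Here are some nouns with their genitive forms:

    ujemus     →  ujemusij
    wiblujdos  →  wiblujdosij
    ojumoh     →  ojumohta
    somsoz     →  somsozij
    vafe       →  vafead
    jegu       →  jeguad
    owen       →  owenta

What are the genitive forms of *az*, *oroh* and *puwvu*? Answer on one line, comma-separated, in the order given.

Looking at the final sound of each stem: -ij when the stem ends in a sibilant (*ujemus*, *wiblujdos*, *somsoz*); -ta when the stem ends in a non-sibilant consonant (*ojumoh*, *owen*); -ad when the stem ends in a vowel (*vafe*, *jegu*).
The final sound of *az* is /z/, which is a sibilant, so the suffix is -ij, giving *azij*.
Since the final sound of *oroh* is /h/ (a non-sibilant consonant), it takes -ta, giving *orohta*.
*puwvu*: final sound = /u/, a vowel → -ad → *puwvuad*.

azij, orohta, puwvuad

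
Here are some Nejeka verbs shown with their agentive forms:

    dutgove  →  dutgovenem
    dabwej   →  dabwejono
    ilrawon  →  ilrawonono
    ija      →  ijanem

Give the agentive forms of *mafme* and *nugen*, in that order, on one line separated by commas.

Looking at the final sound of each stem: -ono when the stem ends in a consonant (*dabwej*, *ilrawon*); -nem when the stem ends in a vowel (*dutgove*, *ija*).
*mafme*: final sound = /e/, a vowel → -nem → *mafmenem*.
*nugen*: final sound = /n/, a consonant → -ono → *nugenono*.

mafmenem, nugenono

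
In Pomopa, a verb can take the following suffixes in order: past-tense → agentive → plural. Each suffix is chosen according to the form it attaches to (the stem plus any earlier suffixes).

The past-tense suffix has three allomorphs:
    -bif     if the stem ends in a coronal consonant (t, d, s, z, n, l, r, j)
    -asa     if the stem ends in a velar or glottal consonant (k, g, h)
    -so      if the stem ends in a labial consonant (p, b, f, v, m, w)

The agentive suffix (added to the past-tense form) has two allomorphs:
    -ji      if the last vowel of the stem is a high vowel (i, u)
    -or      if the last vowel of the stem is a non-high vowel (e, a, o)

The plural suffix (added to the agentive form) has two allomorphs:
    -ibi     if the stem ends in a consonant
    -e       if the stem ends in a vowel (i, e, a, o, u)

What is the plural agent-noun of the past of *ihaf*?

*ihaf*: final consonant = /f/, labial → -so → *ihafso*.
The past-tense form *ihafso*: last vowel = /o/, a non-high vowel → -or → *ihafsoor*.
The final sound of the agentive form *ihafsoor* is /r/, which is a consonant, so the plural suffix is -ibi, giving *ihafsooribi*.

ihafsooribi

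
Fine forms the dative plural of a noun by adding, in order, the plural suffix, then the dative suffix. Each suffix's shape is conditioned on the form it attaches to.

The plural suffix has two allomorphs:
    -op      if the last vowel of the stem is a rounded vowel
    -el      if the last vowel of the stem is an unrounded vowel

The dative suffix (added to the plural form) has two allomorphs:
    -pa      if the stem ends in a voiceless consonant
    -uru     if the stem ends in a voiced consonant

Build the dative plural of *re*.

*re*: last vowel = /e/, an unrounded vowel → -el → *reel*.
The final consonant of the plural form *reel* is /l/, which is voiced, so the dative suffix is -uru, giving *reeluru*.

reeluru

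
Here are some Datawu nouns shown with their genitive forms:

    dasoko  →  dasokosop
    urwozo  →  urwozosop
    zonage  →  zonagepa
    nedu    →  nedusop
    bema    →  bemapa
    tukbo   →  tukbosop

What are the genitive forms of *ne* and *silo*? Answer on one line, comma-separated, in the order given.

Looking at the last vowel of each stem: -sop when the last vowel of the stem is a rounded vowel (*dasoko*, *urwozo*, *nedu*, *tukbo*); -pa when the last vowel of the stem is an unrounded vowel (*zonage*, *bema*).
The last vowel of *ne* is /e/, which is an unrounded vowel, so the suffix is -pa, giving *nepa*.
The last vowel of *silo* is /o/, which is a rounded vowel, so the suffix is -sop, giving *silosop*.

nepa, silosop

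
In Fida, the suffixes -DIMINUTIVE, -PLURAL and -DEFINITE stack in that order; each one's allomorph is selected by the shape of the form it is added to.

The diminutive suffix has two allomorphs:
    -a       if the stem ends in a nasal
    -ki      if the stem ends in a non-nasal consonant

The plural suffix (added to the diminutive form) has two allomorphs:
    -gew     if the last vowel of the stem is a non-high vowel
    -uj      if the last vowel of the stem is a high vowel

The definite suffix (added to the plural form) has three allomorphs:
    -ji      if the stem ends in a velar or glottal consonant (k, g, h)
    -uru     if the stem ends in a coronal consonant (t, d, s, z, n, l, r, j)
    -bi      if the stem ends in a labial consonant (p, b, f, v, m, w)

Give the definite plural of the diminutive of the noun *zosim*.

*zosim* — final consonant /m/ (a nasal) → -a → *zosima*.
The last vowel of the diminutive form *zosima* is /a/, which is a non-high vowel, so the plural suffix is -gew, giving *zosimagew*.
The final consonant of the plural form *zosimagew* is /w/, which is labial, so the definite suffix is -bi, giving *zosimagewbi*.

zosimagewbi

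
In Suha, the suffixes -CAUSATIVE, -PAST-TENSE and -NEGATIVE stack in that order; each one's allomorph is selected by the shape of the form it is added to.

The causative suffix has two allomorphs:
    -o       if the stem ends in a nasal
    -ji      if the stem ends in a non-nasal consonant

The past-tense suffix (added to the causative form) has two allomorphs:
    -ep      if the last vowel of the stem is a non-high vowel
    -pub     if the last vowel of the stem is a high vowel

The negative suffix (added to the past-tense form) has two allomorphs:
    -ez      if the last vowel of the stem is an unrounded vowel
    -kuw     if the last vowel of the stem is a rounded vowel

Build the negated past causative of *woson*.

wosonoepez

Since the final consonant of *woson* is /n/ (a nasal), it takes -o, giving *wosono*.
The causative form *wosono*: last vowel = /o/, a non-high vowel → -ep → *wosonoep*.
The last vowel of the past-tense form *wosonoep* is /e/, which is an unrounded vowel, so the negative suffix is -ez, giving *wosonoepez*.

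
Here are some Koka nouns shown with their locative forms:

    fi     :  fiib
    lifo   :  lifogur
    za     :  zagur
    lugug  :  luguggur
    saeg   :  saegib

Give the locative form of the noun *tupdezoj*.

The alternation tracks the last vowel of the stem — -ib when the last vowel of the stem is a front vowel (*fi*, *saeg*); -gur when the last vowel of the stem is a back vowel (*lifo*, *za*, *lugug*).
*tupdezoj*: last vowel = /o/, a back vowel → -gur → *tupdezojgur*.

tupdezojgur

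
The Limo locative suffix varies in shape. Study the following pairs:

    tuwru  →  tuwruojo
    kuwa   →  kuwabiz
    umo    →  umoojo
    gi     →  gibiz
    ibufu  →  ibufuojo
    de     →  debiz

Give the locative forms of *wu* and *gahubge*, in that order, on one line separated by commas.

wuojo, gahubgebiz

The suffix is conditioned by the last vowel: -ojo when the last vowel of the stem is a rounded vowel (*tuwru*, *umo*, *ibufu*); -biz when the last vowel of the stem is an unrounded vowel (*kuwa*, *gi*, *de*).
Since the last vowel of *wu* is /u/ (a rounded vowel), it takes -ojo, giving *wuojo*.
*gahubge* — last vowel /e/ (an unrounded vowel) → -biz → *gahubgebiz*.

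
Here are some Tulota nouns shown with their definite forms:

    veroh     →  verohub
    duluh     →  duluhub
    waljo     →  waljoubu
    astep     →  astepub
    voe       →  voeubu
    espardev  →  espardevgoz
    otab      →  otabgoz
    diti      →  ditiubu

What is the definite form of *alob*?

Looking at the final sound of each stem: -ub when the stem ends in a voiceless consonant (*veroh*, *duluh*, *astep*); -goz when the stem ends in a voiced consonant (*espardev*, *otab*); -ubu when the stem ends in a vowel (*waljo*, *voe*, *diti*).
Since the final sound of *alob* is /b/ (a voiced consonant), it takes -goz, giving *alobgoz*.

alobgoz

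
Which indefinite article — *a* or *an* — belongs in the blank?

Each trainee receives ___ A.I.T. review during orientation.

an

The indefinite article is chosen by the initial *sound* of the following word, not its spelling.
The initialism *A.I.T.* is read letter by letter; the first letter, A, is pronounced /eɪ/, which begins with a vowel sound.
So the article is *an*: Each trainee receives an A.I.T. review during orientation.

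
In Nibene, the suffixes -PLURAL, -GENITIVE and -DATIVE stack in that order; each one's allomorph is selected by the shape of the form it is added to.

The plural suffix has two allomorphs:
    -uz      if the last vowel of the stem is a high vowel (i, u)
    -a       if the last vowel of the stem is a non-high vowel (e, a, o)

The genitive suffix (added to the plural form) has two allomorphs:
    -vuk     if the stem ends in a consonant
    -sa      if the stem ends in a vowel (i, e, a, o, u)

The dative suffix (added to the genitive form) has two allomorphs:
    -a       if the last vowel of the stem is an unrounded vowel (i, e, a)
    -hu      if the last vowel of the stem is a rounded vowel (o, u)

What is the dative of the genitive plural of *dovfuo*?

dovfuoasaa

The last vowel of *dovfuo* is /o/, which is a non-high vowel, so the plural suffix is -a, giving *dovfuoa*.
Since the final sound of the plural form *dovfuoa* is /a/ (a vowel), it takes -sa, giving *dovfuoasa*.
The last vowel of the genitive form *dovfuoasa* is /a/, which is an unrounded vowel, so the dative suffix is -a, giving *dovfuoasaa*.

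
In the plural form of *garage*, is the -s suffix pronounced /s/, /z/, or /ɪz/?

The stem *garage* ends in a sibilant (/s, z, ʃ, ʒ, tʃ, dʒ/).
The plural suffix surfaces as /ɪz/ after sibilants, /s/ after other voiceless consonants, and /z/ after other voiced sounds.
So the plural -s on *garage* is pronounced /ɪz/.

/ɪz/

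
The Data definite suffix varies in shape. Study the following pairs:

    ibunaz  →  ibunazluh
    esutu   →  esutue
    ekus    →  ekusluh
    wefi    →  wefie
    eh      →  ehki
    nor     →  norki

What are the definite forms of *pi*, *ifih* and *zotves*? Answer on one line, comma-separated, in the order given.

pie, ifihki, zotvesluh

The pattern is sibilance of the final sound: -luh when the stem ends in a sibilant (*ibunaz*, *ekus*); -ki when the stem ends in a non-sibilant consonant (*eh*, *nor*); -e when the stem ends in a vowel (*esutu*, *wefi*).
The final sound of *pi* is /i/, which is a vowel, so the suffix is -e, giving *pie*.
The final sound of *ifih* is /h/, which is a non-sibilant consonant, so the suffix is -ki, giving *ifihki*.
*zotves* — final sound /s/ (a sibilant) → -luh → *zotvesluh*.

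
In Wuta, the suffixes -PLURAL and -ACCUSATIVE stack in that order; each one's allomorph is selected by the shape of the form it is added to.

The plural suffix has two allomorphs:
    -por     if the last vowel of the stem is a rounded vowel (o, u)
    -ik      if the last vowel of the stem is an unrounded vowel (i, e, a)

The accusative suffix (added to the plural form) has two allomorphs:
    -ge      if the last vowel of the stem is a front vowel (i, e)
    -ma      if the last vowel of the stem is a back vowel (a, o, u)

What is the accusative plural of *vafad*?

vafadikge

*vafad*: last vowel = /a/, an unrounded vowel → -ik → *vafadik*.
The last vowel of the plural form *vafadik* is /i/, which is a front vowel, so the accusative suffix is -ge, giving *vafadikge*.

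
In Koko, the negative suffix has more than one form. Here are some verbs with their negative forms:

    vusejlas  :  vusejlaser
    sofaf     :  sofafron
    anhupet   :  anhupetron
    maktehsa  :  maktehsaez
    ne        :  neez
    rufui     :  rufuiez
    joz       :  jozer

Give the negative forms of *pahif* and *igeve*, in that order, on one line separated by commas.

pahifron, igeveez

Looking at the final sound of each stem: -er when the stem ends in a sibilant (*vusejlas*, *joz*); -ron when the stem ends in a non-sibilant consonant (*sofaf*, *anhupet*); -ez when the stem ends in a vowel (*maktehsa*, *ne*, *rufui*).
Since the final sound of *pahif* is /f/ (a non-sibilant consonant), it takes -ron, giving *pahifron*.
*igeve*: final sound = /e/, a vowel → -ez → *igeveez*.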